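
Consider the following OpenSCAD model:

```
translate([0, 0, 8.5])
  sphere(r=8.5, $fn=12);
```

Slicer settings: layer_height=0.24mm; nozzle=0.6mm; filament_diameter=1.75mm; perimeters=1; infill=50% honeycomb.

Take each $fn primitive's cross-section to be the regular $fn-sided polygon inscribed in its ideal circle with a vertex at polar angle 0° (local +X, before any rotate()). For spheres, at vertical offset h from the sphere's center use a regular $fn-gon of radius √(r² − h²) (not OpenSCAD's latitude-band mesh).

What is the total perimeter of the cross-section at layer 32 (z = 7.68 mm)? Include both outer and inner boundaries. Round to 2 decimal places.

52.55 mm

At z = 7.68 mm: the sphere: section is a regular 12-gon, circumradius = √(r²−h²) = √(8.5²−0.82²) = 8.460 (perimeter = 2·12·8.460·sin(180°/12) = 52.55 mm). Overall, the cross-section is a single solid region. Total boundary length (outer) = 52.55 mm.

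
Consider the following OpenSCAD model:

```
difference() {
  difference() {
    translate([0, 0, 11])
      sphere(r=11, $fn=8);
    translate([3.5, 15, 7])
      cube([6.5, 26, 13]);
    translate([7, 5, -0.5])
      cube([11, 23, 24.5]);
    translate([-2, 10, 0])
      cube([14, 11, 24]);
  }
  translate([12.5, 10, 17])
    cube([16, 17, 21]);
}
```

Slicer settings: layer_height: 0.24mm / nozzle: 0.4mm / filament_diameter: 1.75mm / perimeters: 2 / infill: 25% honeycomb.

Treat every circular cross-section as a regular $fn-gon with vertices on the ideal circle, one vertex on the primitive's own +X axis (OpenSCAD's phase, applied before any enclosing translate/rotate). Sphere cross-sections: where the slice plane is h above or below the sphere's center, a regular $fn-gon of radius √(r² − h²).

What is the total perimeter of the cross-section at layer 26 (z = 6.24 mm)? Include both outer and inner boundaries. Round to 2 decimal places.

At z = 6.24 mm: the sphere: section is a regular 8-gon, circumradius = √(r²−h²) = √(11²−4.76²) = 9.917 (perimeter = 2·8·9.917·sin(180°/8) = 60.72 mm); the cube at (3.5, 15) does not reach this height (z outside [7, 20]); the cube at (7, 5) (footprint 11×23) is included at this height (perimeter 68.00 mm); the cube at (-2, 10) (footprint 14×11) is included at this height (perimeter 50.00 mm); After the difference (first − rest): starting from the r=11 sphere, the 11×23 cube at (7, 5) partially overlaps it — only the 0.86 mm² overlap (of its 253.00 mm²) is removed, clipping the outline; the 14×11 cube at (-2, 10) misses the remaining region (no effect) — boundary = 61.39 mm; the cube at (12.5, 10) does not reach this height (z outside [17, 38]); Taking the first minus the rest: none of the subtracted shapes is present at this height, so the result so far is unchanged — boundary = 61.39 mm. Overall, the cross-section is a single solid region. Total boundary length (outer) = 61.39 mm.

61.39 mm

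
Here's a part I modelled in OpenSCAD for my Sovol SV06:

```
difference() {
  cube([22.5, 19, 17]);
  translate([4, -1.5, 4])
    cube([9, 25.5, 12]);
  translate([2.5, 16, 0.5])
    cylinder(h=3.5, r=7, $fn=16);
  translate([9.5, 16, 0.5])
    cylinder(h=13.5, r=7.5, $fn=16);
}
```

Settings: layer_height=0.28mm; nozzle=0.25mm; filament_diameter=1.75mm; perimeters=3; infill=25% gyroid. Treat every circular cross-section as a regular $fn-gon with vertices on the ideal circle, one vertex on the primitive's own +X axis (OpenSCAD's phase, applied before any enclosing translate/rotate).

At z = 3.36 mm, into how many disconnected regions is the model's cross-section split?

At z = 3.36 mm: the cube is present — its section is the full 22.5×19 rectangle; the cube at (4, -1.5) does not reach this height (z outside [4, 16]); the cylinder at (2.5, 16): section is a regular 16-gon, circumradius r=7; the cylinder at (9.5, 16): section is a regular 16-gon, circumradius r=7.5; Taking the first minus the rest: starting from the 22.5×19 cube, the r=7 cylinder at (2.5, 16) partially overlaps it — only the 81.96 mm² overlap (of its 150.01 mm²) is removed, clipping the outline; the r=7.5 cylinder at (9.5, 16) partially overlaps it — only the 76.26 mm² overlap (of its 172.21 mm²) is removed, clipping the outline — 1 connected region. The result has 1 disconnected region.

1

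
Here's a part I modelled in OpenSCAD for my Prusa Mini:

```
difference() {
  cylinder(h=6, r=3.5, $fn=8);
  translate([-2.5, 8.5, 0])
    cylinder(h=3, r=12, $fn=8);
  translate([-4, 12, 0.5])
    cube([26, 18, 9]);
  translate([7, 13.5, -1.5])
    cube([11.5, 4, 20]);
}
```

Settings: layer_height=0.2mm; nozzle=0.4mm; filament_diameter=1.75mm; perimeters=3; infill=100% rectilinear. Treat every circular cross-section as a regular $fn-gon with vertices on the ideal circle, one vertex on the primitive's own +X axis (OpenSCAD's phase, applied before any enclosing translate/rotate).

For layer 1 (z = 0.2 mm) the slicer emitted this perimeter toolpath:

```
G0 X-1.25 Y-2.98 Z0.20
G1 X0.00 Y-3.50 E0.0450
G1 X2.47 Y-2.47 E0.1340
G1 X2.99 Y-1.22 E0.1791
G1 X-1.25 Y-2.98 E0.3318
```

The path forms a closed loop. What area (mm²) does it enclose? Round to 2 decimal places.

3.48 mm²

Apply the shoelace formula to the sequence of (X, Y) vertices; enclosed area = 3.48 mm².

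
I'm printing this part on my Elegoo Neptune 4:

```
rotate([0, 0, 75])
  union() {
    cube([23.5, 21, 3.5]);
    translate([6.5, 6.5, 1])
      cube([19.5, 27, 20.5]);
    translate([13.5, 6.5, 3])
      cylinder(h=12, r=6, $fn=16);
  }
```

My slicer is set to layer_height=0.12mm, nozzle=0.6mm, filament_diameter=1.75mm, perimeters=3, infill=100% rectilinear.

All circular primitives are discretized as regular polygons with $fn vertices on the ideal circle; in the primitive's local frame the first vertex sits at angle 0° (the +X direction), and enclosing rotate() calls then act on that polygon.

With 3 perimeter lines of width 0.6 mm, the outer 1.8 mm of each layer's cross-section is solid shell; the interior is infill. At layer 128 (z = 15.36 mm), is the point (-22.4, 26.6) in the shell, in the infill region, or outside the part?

infill

At z = 15.36 mm: the cube is absent (z outside [0, 3.5]); the 19.5×27 cube at (6.5, 6.5) contributes its full rectangle; the cylinder at (13.5, 6.5) is not intersected at this z (z outside [3, 15]); Merging all regions: only the 19.5×27 cube at (6.5, 6.5) is present, so the union is just that shape — 1 connected region; (rotated 75° about Z; rotation is an isometry so areas/perimeters/island counts are preserved). Overall, the cross-section is a single solid region. Undo the 75° rotation: the query point maps to (19.896, 28.521) in the un-rotated model frame. The nearest boundary edge runs (26.00, 33.50)→(6.50, 33.50); distance from the point to it = 4.98 mm. The point is inside the cross-section and 4.98 mm from the nearest boundary — more than the 1.8 mm shell width (3 × 0.6), so it's in the infill interior.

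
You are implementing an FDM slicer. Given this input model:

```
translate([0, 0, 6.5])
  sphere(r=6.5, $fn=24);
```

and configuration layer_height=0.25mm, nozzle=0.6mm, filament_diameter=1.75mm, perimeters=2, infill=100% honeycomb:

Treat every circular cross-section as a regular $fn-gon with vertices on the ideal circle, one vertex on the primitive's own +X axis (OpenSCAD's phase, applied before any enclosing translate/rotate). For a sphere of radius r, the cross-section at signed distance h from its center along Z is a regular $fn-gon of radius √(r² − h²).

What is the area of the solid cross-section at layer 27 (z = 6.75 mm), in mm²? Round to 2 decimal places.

131.03 mm²

At z = 6.75 mm: the sphere: section is a regular 24-gon, circumradius = √(r²−h²) = √(6.5²−0.25²) = 6.495 (area = (24/2)·6.495²·sin(360°/24) = 131.03 mm²). Overall, the cross-section is a single solid region. Net area = 131.03 mm².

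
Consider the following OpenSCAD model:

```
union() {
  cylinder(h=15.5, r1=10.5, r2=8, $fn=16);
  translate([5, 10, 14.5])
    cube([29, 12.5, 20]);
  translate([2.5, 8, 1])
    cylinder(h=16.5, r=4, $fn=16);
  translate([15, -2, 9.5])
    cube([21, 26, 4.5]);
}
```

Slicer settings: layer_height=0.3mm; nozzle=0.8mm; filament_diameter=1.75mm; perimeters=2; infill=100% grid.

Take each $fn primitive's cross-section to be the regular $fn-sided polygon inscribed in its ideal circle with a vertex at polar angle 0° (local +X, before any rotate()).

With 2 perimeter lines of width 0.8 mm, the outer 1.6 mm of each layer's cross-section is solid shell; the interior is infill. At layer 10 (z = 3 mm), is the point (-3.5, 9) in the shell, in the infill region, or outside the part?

shell

At z = 3 mm: the cone (r1=10.5→r2=8) has section circumradius 10.016 here — a regular 16-gon; the cube at (5, 10) is not intersected at this z (z outside [14.5, 34.5]); the cylinder at (2.5, 8): section is a regular 16-gon, circumradius r=4; the cube at (15, -2) does not reach this height (z outside [9.5, 14]); Merging all regions: the regions partially overlap (shared area 34.23 mm²), so overlapping operands fuse into one piece — 1 connected region. Overall, the cross-section is a single solid region. The nearest boundary edge runs (-3.83, 9.25)→(-1.00, 9.82); distance from the point to it = 0.31 mm. The point is inside the cross-section, 0.31 mm from the nearest boundary — within the 1.6 mm shell band (2 × 0.8).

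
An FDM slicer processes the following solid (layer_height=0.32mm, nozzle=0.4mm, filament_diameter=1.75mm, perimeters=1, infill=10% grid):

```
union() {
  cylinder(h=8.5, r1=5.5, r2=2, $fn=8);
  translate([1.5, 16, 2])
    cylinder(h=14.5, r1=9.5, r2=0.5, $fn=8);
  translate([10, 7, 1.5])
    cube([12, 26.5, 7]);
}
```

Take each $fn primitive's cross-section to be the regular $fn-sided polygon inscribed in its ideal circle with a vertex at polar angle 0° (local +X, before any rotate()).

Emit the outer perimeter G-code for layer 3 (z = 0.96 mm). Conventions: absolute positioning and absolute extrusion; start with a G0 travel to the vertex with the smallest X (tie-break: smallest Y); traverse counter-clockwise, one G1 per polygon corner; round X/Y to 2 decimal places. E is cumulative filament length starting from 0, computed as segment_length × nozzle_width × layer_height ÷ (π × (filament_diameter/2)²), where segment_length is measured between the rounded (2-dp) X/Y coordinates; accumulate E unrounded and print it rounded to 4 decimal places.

At z = 0.96 mm: the cone (r1=5.5→r2=2) has section circumradius 5.105 here — a regular 8-gon; the cone at (1.5, 16) is not intersected at this z (z outside [2, 16.5]); the cube at (10, 7) does not reach this height (z outside [1.5, 8.5]); Merging all regions: only the cone is present, so the union is just that shape — 1 connected region. The outline is a single polygon with 8 vertices. Extrusion per mm of travel: 0.4 × 0.32 / (π × 0.875²) = 0.053216. Accumulating E over each segment gives final E = 1.6626.

G0 X-5.10 Y0.00 Z0.96
G1 X-3.61 Y-3.61 E0.2078
G1 X0.00 Y-5.10 E0.4157
G1 X3.61 Y-3.61 E0.6235
G1 X5.10 Y0.00 E0.8313
G1 X3.61 Y3.61 E1.0392
G1 X0.00 Y5.10 E1.2470
G1 X-3.61 Y3.61 E1.4548
G1 X-5.10 Y0.00 E1.6626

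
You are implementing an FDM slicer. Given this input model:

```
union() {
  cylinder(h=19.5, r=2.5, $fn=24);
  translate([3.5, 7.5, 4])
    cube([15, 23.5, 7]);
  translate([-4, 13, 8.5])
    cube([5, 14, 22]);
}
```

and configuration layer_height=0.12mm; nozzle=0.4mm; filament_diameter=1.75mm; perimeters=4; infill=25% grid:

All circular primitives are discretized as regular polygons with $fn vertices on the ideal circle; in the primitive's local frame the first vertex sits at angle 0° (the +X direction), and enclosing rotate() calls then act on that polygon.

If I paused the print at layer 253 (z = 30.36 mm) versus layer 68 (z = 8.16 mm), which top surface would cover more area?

Layer 253 (z = 30.36): the cylinder is absent (z outside [0, 19.5]); the cube at (3.5, 7.5) is not intersected at this z (z outside [4, 11]); the cube at (-4, 13) (footprint 5×14) is included at this height (area 70.00 mm²); Merging all regions: only the 5×14 cube at (-4, 13) is present, so the union is just that shape — area = 70.00 mm². So its area = 70.00 mm². Layer 68 (z = 8.16): the cylinder: section is a regular 24-gon, circumradius r=2.5 (area = (24/2)·2.500²·sin(360°/24) = 19.41 mm²); the 15×23.5 cube at (3.5, 7.5) contributes its full rectangle (area 352.50 mm²); the cube at (-4, 13) is not intersected at this z (z outside [8.5, 30.5]); Merging all regions: the 2 present regions are separate (no shared area or edge), so areas and boundary lengths simply add and each stays a separate island — area = 371.91 mm². So its area = 371.91 mm². Layer 68 is larger (371.91 vs 70.00 mm²).

layer 68 (z = 8.16 mm)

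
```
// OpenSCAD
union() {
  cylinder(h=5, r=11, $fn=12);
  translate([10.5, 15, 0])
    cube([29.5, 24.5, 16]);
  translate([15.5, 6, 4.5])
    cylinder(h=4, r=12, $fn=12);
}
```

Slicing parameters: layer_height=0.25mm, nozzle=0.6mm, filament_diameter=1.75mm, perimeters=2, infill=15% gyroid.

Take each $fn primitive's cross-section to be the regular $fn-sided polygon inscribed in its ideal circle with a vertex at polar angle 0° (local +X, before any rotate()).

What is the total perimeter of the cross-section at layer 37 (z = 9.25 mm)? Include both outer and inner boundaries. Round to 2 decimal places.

At z = 9.25 mm: the cylinder does not reach this height (z outside [0, 5]); the cube at (10.5, 15) (footprint 29.5×24.5) is included at this height (perimeter 108.00 mm); the cylinder at (15.5, 6) is not intersected at this z (z outside [4.5, 8.5]); Taking the union: only the 29.5×24.5 cube at (10.5, 15) is present, so the union is just that shape — boundary = 108.00 mm. Overall, the cross-section is a single solid region. Total boundary length (outer) = 108.00 mm.

108.00 mm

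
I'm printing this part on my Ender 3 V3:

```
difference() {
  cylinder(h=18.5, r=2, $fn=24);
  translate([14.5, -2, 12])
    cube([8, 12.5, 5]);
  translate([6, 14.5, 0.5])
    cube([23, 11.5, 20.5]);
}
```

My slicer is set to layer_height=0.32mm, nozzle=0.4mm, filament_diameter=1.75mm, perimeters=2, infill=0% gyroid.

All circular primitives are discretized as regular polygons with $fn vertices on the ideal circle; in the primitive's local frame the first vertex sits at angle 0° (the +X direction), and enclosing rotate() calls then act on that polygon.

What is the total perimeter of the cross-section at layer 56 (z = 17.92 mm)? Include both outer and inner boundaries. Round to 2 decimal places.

12.53 mm

At z = 17.92 mm: the r=2 cylinder gives a regular 24-gon of circumradius 2 (constant along its height) (perimeter = 2·24·2.000·sin(180°/24) = 12.53 mm); the cube at (14.5, -2) is not intersected at this z (z outside [12, 17]); the cube at (6, 14.5) (footprint 23×11.5) is included at this height (perimeter 69.00 mm); After the difference (first − rest): starting from the r=2 cylinder, the 23×11.5 cube at (6, 14.5) misses the remaining region (no effect) — boundary = 12.53 mm. Overall, the cross-section is a single solid region. Total boundary length (outer) = 12.53 mm.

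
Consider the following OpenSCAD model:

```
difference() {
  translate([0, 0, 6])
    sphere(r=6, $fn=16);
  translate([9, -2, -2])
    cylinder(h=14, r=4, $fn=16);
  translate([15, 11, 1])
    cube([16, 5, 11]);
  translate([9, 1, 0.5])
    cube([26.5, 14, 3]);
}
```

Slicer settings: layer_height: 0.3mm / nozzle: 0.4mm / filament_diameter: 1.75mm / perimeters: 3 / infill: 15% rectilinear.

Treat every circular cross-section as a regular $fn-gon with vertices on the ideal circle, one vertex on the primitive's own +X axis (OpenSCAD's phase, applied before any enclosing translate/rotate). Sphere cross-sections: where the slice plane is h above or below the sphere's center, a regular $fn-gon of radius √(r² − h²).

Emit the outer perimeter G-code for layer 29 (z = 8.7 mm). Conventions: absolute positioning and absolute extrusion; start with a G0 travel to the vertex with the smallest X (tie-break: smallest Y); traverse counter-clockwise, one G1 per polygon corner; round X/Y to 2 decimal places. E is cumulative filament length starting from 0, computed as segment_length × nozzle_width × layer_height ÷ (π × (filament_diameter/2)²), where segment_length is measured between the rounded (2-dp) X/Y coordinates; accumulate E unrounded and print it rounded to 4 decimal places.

At z = 8.7 mm: the r=6 sphere contributes a regular 16-gon of circumradius √(6²−2.7²) = 5.358; the r=4 cylinder at (9, -2) contributes a regular 16-gon of circumradius 4; the 16×5 cube at (15, 11) contributes its full rectangle; the cube at (9, 1) is absent (z outside [0.5, 3.5]); Subtracting the remaining from the first: starting from the r=6 sphere, the r=4 cylinder at (9, -2) misses the remaining region (no effect); the 16×5 cube at (15, 11) misses the remaining region (no effect) — 1 connected region. The outline is a single polygon with 16 vertices. Extrusion per mm of travel: 0.4 × 0.3 / (π × 0.875²) = 0.049890. Accumulating E over each segment gives final E = 1.6691.

G0 X-5.36 Y0.00 Z8.70
G1 X-4.95 Y-2.05 E0.1043
G1 X-3.79 Y-3.79 E0.2086
G1 X-2.05 Y-4.95 E0.3130
G1 X0.00 Y-5.36 E0.4173
G1 X2.05 Y-4.95 E0.5216
G1 X3.79 Y-3.79 E0.6259
G1 X4.95 Y-2.05 E0.7302
G1 X5.36 Y0.00 E0.8345
G1 X4.95 Y2.05 E0.9388
G1 X3.79 Y3.79 E1.0432
G1 X2.05 Y4.95 E1.1475
G1 X0.00 Y5.36 E1.2518
G1 X-2.05 Y4.95 E1.3561
G1 X-3.79 Y3.79 E1.4604
G1 X-4.95 Y2.05 E1.5648
G1 X-5.36 Y0.00 E1.6691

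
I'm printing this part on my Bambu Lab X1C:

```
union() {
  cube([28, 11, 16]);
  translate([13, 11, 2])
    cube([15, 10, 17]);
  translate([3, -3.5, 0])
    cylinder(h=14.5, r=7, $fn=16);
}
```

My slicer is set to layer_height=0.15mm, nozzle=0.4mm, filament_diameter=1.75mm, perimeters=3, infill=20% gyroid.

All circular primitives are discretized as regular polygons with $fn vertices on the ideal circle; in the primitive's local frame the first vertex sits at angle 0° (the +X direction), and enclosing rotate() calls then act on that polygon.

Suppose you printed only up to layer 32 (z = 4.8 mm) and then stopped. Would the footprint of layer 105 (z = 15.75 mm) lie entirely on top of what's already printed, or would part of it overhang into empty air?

Compare the two slices. At z = 4.8: the 28×11 cube contributes its full rectangle (area 308.00 mm²); the cube at (13, 11) is present — its section is the full 15×10 rectangle (area 150.00 mm²); the cylinder at (3, -3.5): section is a regular 16-gon, circumradius r=7 (area = (16/2)·7.000²·sin(360°/16) = 150.01 mm²); Taking the union: the regions partially overlap — summed areas 608.01 mm² minus the doubly-counted overlap 23.96 mm² gives 584.05 mm² — area = 584.05 mm². At z = 15.75: the cube is present — its section is the full 28×11 rectangle (area 308.00 mm²); the cube at (13, 11) (footprint 15×10) is included at this height (area 150.00 mm²); the cylinder at (3, -3.5) does not reach this height (z outside [0, 14.5]); Taking the union: the 2 present regions share edge segments without overlapping in area, so areas simply add but the touching pieces fuse into one outline (the shared edge portions become interior and drop out of the boundary) — area = 458.00 mm². Checking containment: the cross-section at z = 15.75 is a subset of the cross-section at z = 4.8.

entirely on top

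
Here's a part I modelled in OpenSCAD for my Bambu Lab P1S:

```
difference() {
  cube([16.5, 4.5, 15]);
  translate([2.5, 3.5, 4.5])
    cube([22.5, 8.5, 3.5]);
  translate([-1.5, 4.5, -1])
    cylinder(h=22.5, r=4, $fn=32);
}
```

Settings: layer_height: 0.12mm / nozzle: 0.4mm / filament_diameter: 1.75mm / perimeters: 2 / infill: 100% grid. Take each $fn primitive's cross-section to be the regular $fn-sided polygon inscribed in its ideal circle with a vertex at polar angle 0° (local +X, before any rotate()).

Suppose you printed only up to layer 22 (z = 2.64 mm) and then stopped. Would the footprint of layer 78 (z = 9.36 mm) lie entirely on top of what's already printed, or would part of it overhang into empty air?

Compare the two slices. At z = 2.64: the cube is present — its section is the full 16.5×4.5 rectangle (area 74.25 mm²); the cube at (2.5, 3.5) does not reach this height (z outside [4.5, 8]); the r=4 cylinder at (-1.5, 4.5) gives a regular 32-gon of circumradius 4 (constant along its height) (area = (32/2)·4.000²·sin(360°/32) = 49.94 mm²); After the difference (first − rest): starting from the 16.5×4.5 cube (74.25 mm²), the r=4 cylinder at (-1.5, 4.5) partially overlaps it — only the 6.65 mm² overlap (of its 49.94 mm²) is removed, clipping the outline — area = 67.60 mm². At z = 9.36: the 16.5×4.5 cube contributes its full rectangle (area 74.25 mm²); the cube at (2.5, 3.5) is absent (z outside [4.5, 8]); the r=4 cylinder at (-1.5, 4.5) gives a regular 32-gon of circumradius 4 (constant along its height) (area = (32/2)·4.000²·sin(360°/32) = 49.94 mm²); After the difference (first − rest): starting from the 16.5×4.5 cube (74.25 mm²), the r=4 cylinder at (-1.5, 4.5) partially overlaps it — only the 6.65 mm² overlap (of its 49.94 mm²) is removed, clipping the outline — area = 67.60 mm². Checking containment: the cross-section at z = 9.36 is a subset of the cross-section at z = 2.64.

entirely on top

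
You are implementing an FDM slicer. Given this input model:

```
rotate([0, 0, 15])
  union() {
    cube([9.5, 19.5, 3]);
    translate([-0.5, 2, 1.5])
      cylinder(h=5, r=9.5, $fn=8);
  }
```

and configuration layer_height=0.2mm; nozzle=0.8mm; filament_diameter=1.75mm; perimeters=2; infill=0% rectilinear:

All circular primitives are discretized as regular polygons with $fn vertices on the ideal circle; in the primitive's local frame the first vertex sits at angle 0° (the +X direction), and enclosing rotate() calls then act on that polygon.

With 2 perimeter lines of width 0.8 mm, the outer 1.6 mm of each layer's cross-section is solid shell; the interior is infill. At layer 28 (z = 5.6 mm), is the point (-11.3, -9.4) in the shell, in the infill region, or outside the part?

At z = 5.6 mm: the cube does not reach this height (z outside [0, 3]); the r=9.5 cylinder at (-0.5, 2) contributes a regular 8-gon of circumradius 9.5; Taking the union: only the r=9.5 cylinder at (-0.5, 2) is present, so the union is just that shape — 1 connected region; (whole slice rotated 15° about Z — lengths, areas and connectivity unchanged). Overall, the cross-section is a single solid region. Undo the 15° rotation: the query point maps to (-13.348, -6.155) in the un-rotated model frame. The nearest boundary edge runs (-10.00, 2.00)→(-7.22, -4.72); distance from the point to it = 6.21 mm. The point is not inside any of the regions above, so it lies outside the cross-section (6.21 mm from the nearest boundary).

outside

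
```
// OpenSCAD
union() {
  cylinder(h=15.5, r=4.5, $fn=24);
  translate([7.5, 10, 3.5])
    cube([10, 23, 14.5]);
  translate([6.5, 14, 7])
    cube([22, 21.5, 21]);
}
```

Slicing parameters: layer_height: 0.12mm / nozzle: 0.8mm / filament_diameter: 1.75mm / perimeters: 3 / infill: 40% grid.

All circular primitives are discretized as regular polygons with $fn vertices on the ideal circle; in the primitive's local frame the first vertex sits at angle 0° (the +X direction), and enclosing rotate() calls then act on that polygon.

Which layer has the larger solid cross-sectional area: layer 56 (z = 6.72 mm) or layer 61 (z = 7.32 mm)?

Layer 56 (z = 6.72): the cylinder: section is a regular 24-gon, circumradius r=4.5 (area = (24/2)·4.500²·sin(360°/24) = 62.89 mm²); the 10×23 cube at (7.5, 10) contributes its full rectangle (area 230.00 mm²); the cube at (6.5, 14) is absent (z outside [7, 28]); Merging all regions: the 2 present regions are separate (no shared area or edge), so areas and boundary lengths simply add and each stays a separate island — area = 292.89 mm². So its area = 292.89 mm². Layer 61 (z = 7.32): the r=4.5 cylinder gives a regular 24-gon of circumradius 4.5 (constant along its height) (area = (24/2)·4.500²·sin(360°/24) = 62.89 mm²); the 10×23 cube at (7.5, 10) contributes its full rectangle (area 230.00 mm²); the 22×21.5 cube at (6.5, 14) contributes its full rectangle (area 473.00 mm²); Taking the union: the regions partially overlap — summed areas 765.89 mm² minus the doubly-counted overlap 190.00 mm² gives 575.89 mm² — area = 575.89 mm². So its area = 575.89 mm². Layer 61 is larger (575.89 vs 292.89 mm²).

layer 61 (z = 7.32 mm)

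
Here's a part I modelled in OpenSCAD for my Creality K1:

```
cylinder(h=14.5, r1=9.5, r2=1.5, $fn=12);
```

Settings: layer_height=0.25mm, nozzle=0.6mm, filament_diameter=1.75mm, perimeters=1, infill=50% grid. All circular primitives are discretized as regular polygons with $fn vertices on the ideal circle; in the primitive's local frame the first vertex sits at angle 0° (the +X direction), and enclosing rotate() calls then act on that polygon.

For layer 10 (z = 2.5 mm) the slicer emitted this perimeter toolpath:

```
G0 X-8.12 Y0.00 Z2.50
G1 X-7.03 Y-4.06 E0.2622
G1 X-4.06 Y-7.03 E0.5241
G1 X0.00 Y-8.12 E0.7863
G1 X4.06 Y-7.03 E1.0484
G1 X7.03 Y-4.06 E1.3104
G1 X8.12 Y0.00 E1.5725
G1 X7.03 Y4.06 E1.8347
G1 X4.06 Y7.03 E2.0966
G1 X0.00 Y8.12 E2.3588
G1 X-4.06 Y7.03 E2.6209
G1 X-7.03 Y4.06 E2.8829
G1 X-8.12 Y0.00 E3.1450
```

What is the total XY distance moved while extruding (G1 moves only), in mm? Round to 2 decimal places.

Sum the Euclidean lengths of each G1 segment: total = 50.43 mm.

50.43 mm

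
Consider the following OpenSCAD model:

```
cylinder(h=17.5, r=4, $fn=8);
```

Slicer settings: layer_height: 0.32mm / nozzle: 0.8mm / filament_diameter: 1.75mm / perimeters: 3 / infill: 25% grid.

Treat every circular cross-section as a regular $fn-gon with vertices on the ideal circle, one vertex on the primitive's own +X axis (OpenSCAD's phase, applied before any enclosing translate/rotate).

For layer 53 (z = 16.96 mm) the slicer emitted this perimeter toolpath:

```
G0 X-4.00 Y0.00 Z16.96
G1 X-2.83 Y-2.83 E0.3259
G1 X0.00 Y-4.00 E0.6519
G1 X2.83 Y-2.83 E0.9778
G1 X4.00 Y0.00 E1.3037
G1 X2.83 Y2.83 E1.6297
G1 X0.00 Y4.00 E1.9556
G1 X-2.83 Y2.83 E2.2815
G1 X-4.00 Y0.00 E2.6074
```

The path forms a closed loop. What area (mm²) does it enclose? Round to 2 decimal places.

Apply the shoelace formula to the sequence of (X, Y) vertices; enclosed area = 45.28 mm².

45.28 mm²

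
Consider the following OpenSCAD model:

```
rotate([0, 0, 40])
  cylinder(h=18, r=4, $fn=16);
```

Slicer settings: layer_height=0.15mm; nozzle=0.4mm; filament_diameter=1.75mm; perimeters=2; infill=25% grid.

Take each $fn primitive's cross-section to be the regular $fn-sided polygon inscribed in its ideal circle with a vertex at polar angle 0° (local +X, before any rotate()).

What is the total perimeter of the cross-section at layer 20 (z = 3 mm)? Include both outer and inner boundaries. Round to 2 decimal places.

24.97 mm

At z = 3 mm: the r=4 cylinder gives a regular 16-gon of circumradius 4 (constant along its height) (perimeter = 2·16·4.000·sin(180°/16) = 24.97 mm); (rotated 40° about Z; rotation is an isometry so areas/perimeters/island counts are preserved). Overall, the cross-section is a single solid region. Total boundary length (outer) = 24.97 mm.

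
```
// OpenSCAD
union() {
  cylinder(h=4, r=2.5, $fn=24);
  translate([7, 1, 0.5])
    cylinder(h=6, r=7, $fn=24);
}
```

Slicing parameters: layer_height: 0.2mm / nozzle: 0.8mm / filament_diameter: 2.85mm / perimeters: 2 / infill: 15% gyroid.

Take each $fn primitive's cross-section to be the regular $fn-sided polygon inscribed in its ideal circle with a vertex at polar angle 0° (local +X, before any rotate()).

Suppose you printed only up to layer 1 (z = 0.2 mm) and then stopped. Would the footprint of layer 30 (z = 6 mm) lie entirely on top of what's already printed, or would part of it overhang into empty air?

part overhangs

Compare the two slices. At z = 0.2: the cylinder: section is a regular 24-gon, circumradius r=2.5 (area = (24/2)·2.500²·sin(360°/24) = 19.41 mm²); the cylinder at (7, 1) is not intersected at this z (z outside [0.5, 6.5]); Taking the union: only the r=2.5 cylinder is present, so the union is just that shape — area = 19.41 mm². At z = 6: the cylinder does not reach this height (z outside [0, 4]); the r=7 cylinder at (7, 1) gives a regular 24-gon of circumradius 7 (constant along its height) (area = (24/2)·7.000²·sin(360°/24) = 152.19 mm²); Combining (union): only the r=7 cylinder at (7, 1) is present, so the union is just that shape — area = 152.19 mm². Checking containment: at z = 6 the cross-section extends beyond the z = 0.2 cross-section by about 143.77 mm².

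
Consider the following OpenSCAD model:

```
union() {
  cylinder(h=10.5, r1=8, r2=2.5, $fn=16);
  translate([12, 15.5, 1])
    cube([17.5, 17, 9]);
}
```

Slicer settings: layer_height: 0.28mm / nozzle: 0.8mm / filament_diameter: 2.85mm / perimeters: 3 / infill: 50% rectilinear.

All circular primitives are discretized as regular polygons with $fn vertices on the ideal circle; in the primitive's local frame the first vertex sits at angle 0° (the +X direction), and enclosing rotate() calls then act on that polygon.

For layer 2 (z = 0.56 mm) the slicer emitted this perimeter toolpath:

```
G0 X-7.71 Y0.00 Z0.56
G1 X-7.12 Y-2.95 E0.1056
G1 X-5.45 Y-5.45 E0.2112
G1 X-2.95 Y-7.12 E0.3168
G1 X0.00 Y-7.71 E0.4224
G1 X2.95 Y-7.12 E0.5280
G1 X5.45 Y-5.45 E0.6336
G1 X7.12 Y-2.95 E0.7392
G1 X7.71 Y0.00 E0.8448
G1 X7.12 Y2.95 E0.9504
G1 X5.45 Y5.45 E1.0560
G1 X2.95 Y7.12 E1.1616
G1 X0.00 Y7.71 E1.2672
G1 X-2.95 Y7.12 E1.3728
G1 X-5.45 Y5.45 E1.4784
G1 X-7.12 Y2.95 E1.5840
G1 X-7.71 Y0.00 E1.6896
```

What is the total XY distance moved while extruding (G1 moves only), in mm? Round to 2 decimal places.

48.12 mm

Sum the Euclidean lengths of each G1 segment: total = 48.12 mm.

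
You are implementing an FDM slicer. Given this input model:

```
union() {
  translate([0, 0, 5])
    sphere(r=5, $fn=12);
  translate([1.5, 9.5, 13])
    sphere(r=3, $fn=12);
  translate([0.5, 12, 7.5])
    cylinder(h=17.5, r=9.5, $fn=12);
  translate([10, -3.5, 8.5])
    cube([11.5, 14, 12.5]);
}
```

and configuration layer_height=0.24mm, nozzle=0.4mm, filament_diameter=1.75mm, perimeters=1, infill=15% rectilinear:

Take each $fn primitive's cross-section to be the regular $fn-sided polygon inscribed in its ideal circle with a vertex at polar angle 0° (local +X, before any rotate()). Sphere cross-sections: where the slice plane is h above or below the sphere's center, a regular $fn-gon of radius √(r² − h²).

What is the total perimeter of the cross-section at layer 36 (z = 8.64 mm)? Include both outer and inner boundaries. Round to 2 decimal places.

At z = 8.64 mm: the r=5 sphere slices to a regular 12-gon of circumradius 3.428 (√(r²−h²) with h=3.64 from center) (perimeter = 2·12·3.428·sin(180°/12) = 21.29 mm); the sphere at (1.5, 9.5) is absent (|z−center|=4.360 > r=3); the cylinder at (0.5, 12): section is a regular 12-gon, circumradius r=9.5 (perimeter = 2·12·9.500·sin(180°/12) = 59.01 mm); the cube at (10, -3.5) (footprint 11.5×14) is included at this height (perimeter 51.00 mm); Merging all regions: the regions partially overlap (shared area 1.56 mm²), so the edge portions inside another operand are dropped and the merged outline is re-measured after clipping — boundary = 124.41 mm. Overall, the cross-section has 2 separate islands. Total boundary length (outer) = 124.41 mm.

124.41 mm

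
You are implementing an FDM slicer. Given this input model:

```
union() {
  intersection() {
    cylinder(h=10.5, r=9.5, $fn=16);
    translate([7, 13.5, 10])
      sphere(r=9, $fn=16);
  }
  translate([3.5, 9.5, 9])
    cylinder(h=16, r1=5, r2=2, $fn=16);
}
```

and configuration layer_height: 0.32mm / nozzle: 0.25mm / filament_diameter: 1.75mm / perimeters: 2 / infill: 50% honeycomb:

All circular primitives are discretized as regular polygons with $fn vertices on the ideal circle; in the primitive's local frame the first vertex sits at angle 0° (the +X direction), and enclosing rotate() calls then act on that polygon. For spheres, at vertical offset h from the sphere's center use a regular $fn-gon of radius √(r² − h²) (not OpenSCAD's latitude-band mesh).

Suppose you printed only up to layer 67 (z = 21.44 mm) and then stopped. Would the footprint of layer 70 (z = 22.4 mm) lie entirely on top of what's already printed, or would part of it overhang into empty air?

Compare the two slices. At z = 21.44: the cylinder is not intersected at this z (z outside [0, 10.5]); the sphere at (7, 13.5) is absent (|z−center|=11.440 > r=9); After intersecting: at least one operand is absent at this height, so nothing remains; the cone at (3.5, 9.5) (r1=5→r2=2) has section circumradius 2.667 here — a regular 16-gon (area = (16/2)·2.667²·sin(360°/16) = 21.78 mm²); Merging all regions: only the cone at (3.5, 9.5) is present, so the union is just that shape — area = 21.78 mm². At z = 22.4: the cylinder is absent (z outside [0, 10.5]); the sphere at (7, 13.5) is absent (|z−center|=12.400 > r=9); After intersecting: at least one operand is absent at this height, so nothing remains; the cone at (3.5, 9.5) contributes a regular 16-gon of circumradius 2.488 (interpolated between r1=5 and r2=2 at t=0.837) (area = (16/2)·2.488²·sin(360°/16) = 18.94 mm²); Merging all regions: only the cone at (3.5, 9.5) is present, so the union is just that shape — area = 18.94 mm². Checking containment: the cross-section at z = 22.4 is a subset of the cross-section at z = 21.44.

entirely on top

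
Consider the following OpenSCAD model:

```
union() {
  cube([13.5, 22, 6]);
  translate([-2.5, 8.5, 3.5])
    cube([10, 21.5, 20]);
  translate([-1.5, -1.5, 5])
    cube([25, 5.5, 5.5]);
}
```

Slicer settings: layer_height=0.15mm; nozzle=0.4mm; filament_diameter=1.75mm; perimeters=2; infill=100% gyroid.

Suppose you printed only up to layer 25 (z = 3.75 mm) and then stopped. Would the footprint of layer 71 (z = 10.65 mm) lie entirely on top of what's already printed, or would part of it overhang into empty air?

entirely on top

Compare the two slices. At z = 3.75: the cube is present — its section is the full 13.5×22 rectangle (area 297.00 mm²); the cube at (-2.5, 8.5) (footprint 10×21.5) is included at this height (area 215.00 mm²); the cube at (-1.5, -1.5) is not intersected at this z (z outside [5, 10.5]); Combining (union): the regions partially overlap — summed areas 512.00 mm² minus the doubly-counted overlap 101.25 mm² gives 410.75 mm² — area = 410.75 mm². At z = 10.65: the cube is absent (z outside [0, 6]); the cube at (-2.5, 8.5) is present — its section is the full 10×21.5 rectangle (area 215.00 mm²); the cube at (-1.5, -1.5) is absent (z outside [5, 10.5]); Merging all regions: only the 10×21.5 cube at (-2.5, 8.5) is present, so the union is just that shape — area = 215.00 mm². Checking containment: the cross-section at z = 10.65 is a subset of the cross-section at z = 3.75.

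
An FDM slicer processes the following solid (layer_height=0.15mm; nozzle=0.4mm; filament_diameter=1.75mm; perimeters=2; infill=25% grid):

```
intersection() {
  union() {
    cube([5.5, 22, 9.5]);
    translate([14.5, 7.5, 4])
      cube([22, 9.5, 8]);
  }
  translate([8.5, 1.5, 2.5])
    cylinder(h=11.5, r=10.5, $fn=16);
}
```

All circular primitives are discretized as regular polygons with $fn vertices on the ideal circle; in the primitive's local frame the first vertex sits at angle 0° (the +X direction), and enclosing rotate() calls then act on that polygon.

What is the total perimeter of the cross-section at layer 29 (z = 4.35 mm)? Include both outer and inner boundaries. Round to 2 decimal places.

At z = 4.35 mm: the 5.5×22 cube contributes its full rectangle (perimeter 55.00 mm); the cube at (14.5, 7.5) (footprint 22×9.5) is included at this height (perimeter 63.00 mm); Taking the union: the 2 present regions are separate (no shared area or edge), so areas and boundary lengths simply add and each stays a separate island — boundary = 118.00 mm; the r=10.5 cylinder at (8.5, 1.5) contributes a regular 16-gon of circumradius 10.5 (perimeter = 2·16·10.500·sin(180°/16) = 65.55 mm); Keeping only the common overlap: the r=10.5 cylinder at (8.5, 1.5) partially overlaps the result so far; clipping to the common part keeps 57.90 mm² — boundary = 39.47 mm. Overall, the cross-section has 2 separate islands. Total boundary length (outer) = 39.47 mm.

39.47 mm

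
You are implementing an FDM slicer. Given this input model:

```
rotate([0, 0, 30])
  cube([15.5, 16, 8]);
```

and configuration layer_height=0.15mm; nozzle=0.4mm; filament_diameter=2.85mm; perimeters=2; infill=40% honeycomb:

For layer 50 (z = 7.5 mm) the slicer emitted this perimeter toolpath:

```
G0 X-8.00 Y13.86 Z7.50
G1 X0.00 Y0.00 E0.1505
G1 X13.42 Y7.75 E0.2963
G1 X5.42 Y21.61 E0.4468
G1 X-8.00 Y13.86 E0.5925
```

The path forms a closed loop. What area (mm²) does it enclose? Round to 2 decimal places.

248.00 mm²

Apply the shoelace formula to the sequence of (X, Y) vertices; enclosed area = 248.00 mm².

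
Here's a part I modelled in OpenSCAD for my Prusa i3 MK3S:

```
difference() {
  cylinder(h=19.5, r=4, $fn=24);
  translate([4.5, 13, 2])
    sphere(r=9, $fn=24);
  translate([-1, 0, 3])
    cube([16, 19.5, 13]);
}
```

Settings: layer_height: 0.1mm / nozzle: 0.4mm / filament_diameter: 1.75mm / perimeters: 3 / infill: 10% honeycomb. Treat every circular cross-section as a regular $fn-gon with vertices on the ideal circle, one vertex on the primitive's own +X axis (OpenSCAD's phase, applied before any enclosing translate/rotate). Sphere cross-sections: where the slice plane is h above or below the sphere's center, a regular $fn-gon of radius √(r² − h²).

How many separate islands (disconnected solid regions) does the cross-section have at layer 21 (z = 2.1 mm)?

At z = 2.1 mm: the cylinder: section is a regular 24-gon, circumradius r=4; the r=9 sphere at (4.5, 13) contributes a regular 24-gon of circumradius √(9²−0.1²) = 8.999; the cube at (-1, 0) does not reach this height (z outside [3, 16]); After the difference (first − rest): starting from the r=4 cylinder, the r=9 sphere at (4.5, 13) misses the remaining region (no effect) — 1 connected region. Overall, the cross-section is a single solid region. Island count = 1.

1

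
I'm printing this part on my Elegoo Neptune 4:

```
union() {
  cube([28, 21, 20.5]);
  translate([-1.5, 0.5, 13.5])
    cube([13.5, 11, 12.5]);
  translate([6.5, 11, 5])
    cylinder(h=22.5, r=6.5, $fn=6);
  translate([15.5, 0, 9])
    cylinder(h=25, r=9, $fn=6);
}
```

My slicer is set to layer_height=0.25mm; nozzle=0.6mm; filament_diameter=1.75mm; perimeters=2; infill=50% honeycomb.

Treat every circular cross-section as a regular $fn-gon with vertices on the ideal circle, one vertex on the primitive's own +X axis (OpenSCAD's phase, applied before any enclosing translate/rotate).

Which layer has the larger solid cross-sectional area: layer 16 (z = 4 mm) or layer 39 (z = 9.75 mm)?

layer 39 (z = 9.75 mm)

Layer 16 (z = 4): the cube is present — its section is the full 28×21 rectangle (area 588.00 mm²); the cube at (-1.5, 0.5) is not intersected at this z (z outside [13.5, 26]); the cylinder at (6.5, 11) is not intersected at this z (z outside [5, 27.5]); the cylinder at (15.5, 0) does not reach this height (z outside [9, 34]); Taking the union: only the 28×21 cube is present, so the union is just that shape — area = 588.00 mm². So its area = 588.00 mm². Layer 39 (z = 9.75): the cube (footprint 28×21) is included at this height (area 588.00 mm²); the cube at (-1.5, 0.5) is absent (z outside [13.5, 26]); the cylinder at (6.5, 11): section is a regular 6-gon, circumradius r=6.5 (area = (6/2)·6.500²·sin(360°/6) = 109.77 mm²); the r=9 cylinder at (15.5, 0) contributes a regular 6-gon of circumradius 9 (area = (6/2)·9.000²·sin(360°/6) = 210.44 mm²); Merging all regions: the regions partially overlap — summed areas 908.21 mm² minus the doubly-counted overlap 214.99 mm² gives 693.22 mm² — area = 693.22 mm². So its area = 693.22 mm². Layer 39 is larger (693.22 vs 588.00 mm²).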